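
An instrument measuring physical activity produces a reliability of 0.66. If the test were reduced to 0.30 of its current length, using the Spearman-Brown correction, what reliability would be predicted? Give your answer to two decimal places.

0.37

Spearman-Brown: r_new = n·r / (1 + (n − 1)·r)
r_new = (0.3 × 0.66) / (1 + (0.3 − 1) × 0.66)
r_new = 0.1980 / 0.5380 ≈ 0.3680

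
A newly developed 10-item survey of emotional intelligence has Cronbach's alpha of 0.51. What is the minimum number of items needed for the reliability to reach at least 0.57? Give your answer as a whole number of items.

13

Invert Spearman-Brown to solve for n:
n = r_target (1 − r_old) / [ r_old (1 − r_target) ]
n = [0.57 × 0.49] / [0.51 × 0.43]
  = 0.2793 / 0.2193 = 1.2736
1.2736 × 10 = 12.74 → 13 items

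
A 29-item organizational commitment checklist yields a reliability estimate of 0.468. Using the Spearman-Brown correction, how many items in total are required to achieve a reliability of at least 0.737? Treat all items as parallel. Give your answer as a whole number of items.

93

n = 0.737(1 − 0.468) / [0.468(1 − 0.737)]
  = 0.392084 / 0.123084 = 3.1855
3.1855 × 29 = 92.38 → 93 items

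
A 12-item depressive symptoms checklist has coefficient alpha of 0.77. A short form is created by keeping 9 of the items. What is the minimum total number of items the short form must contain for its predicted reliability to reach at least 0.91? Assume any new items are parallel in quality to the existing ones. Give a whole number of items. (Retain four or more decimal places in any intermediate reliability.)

37

Short-form reliability: n = 9/12 = 0.7500; r_9 = n·r/(1+(n−1)r) ≈ 0.7152
Length factor from the short form to reach 0.91: n' = 0.91(1 − 0.7152) / [0.7152(1 − 0.91)] ≈ 4.0263
Total items = 4.0263 × 9 = 36.24, rounded up to 37.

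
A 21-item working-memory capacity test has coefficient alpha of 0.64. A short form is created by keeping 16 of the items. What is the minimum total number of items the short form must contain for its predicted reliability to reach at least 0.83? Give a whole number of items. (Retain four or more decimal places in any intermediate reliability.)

58

Short-form reliability: n = 16/21 = 0.7619; r_16 = n·r/(1+(n−1)r) ≈ 0.5753
Then solve for n' with r_old = 0.5753, r_target = 0.83: n' = 0.83(1 − 0.5753)/[0.5753(1 − 0.83)] = 3.6043
Total items = 3.6043 × 16 = 57.67, rounded up to 58.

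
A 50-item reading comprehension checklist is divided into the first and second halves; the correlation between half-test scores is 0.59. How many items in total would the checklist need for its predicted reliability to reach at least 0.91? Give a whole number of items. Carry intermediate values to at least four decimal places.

176

Corrected full-test reliability: r_full = 2 × 0.59 / (1 + 0.59) ≈ 0.7421
n = r_tgt(1 − r_full) / [r_full(1 − r_tgt)] = 0.91 × 0.2579 / (0.7421 × 0.09) ≈ 3.5139
Items = 3.5139 × 50 ≈ 175.69 → 176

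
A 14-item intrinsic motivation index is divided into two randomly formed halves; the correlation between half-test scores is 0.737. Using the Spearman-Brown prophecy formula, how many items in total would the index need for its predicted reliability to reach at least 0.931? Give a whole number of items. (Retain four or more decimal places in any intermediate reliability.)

Corrected full-test reliability: r_full = 2 × 0.737 / (1 + 0.737) ≈ 0.8486
n = r_tgt(1 − r_full) / [r_full(1 − r_tgt)] = 0.931 × 0.1514 / (0.8486 × 0.069) ≈ 2.4073
Required items = 2.4073 × 14 = 33.70, so 34 items.

34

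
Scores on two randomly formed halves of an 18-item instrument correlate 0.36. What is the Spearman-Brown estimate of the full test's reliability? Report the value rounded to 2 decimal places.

Apply the Spearman-Brown correction with n = 2:
r_full = 2(0.36) / (1 + 0.36)
       = 0.7200 / 1.3600 = 0.5294

0.53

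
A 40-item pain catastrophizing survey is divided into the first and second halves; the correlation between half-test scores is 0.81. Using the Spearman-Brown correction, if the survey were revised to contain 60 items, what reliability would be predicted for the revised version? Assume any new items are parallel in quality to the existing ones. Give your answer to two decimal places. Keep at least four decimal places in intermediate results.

0.93

Spearman-Brown correction (n = 2): r_full = 2·0.81/(1 + 0.81) = 0.8950
Length factor from 40 to 60 items: n = 60/40 = 1.5000
r_new = n·r_full / (1 + (n − 1)·r_full) = 1.3425 / 1.4475 ≈ 0.9275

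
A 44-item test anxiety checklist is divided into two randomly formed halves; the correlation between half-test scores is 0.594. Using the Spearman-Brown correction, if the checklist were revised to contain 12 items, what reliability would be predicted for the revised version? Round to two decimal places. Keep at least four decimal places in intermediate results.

First correct the split-half correlation to full-test reliability: r_full = 2 × 0.594 / (1 + 0.594) ≈ 0.7453
Then adjust to 12 items: n = 12/44 = 0.2727
r_new = n·r_full / (1 + (n − 1)·r_full) = 0.2032 / 0.4579 ≈ 0.4438

0.44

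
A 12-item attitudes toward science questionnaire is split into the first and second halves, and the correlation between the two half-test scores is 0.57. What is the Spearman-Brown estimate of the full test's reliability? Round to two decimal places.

0.73

The full test is twice the length of either half (n = 2).
r_full = 2r_hh / (1 + r_hh) = 2 × 0.57 / (1 + 0.57)
       = 1.1400 / 1.5700 = 0.7261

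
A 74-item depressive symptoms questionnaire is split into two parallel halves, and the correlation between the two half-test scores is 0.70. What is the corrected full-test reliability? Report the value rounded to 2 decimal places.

The full test is twice the length of either half (n = 2).
r_full = 2r_hh / (1 + r_hh) = 2 × 0.70 / (1 + 0.70)
       = 1.4000 / 1.7000 = 0.8235

0.82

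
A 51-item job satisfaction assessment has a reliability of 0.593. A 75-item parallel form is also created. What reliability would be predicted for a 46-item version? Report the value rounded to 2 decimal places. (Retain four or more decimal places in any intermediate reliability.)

0.57

The 75-item form is not needed; work directly from the 51-item form with n = 46/51 = 0.9020.
r_{46} = n·r / (1 + (n − 1)·r) = 0.5349 / 0.9419 ≈ 0.5679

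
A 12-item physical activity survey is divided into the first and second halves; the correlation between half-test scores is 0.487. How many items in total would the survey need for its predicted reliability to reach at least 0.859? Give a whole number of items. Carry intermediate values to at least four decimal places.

39

Corrected full-test reliability: r_full = 2 × 0.487 / (1 + 0.487) ≈ 0.6550
Solve Spearman-Brown for n: n = 0.859(1 − 0.6550) / [0.6550(1 − 0.859)] = 3.2089
Required items = 3.2089 × 12 = 38.51, so 39 items.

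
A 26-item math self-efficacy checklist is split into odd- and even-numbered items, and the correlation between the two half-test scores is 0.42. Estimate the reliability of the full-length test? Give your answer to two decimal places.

The full test is twice the length of either half (n = 2).
r_full = 2r_hh / (1 + r_hh) = 2 × 0.42 / (1 + 0.42)
r_full = 0.8400 / 1.4200 ≈ 0.5915

0.59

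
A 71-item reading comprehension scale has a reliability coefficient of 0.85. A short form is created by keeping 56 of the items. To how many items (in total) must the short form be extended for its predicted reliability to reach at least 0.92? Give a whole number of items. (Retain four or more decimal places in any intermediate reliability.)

145

Short-form reliability: n = 56/71 = 0.7887; r_56 = n·r/(1+(n−1)r) ≈ 0.8172
Length factor from the short form to reach 0.92: n' = 0.92(1 − 0.8172) / [0.8172(1 − 0.92)] ≈ 2.5724
Items = 2.5724 × 56 ≈ 144.05 → 145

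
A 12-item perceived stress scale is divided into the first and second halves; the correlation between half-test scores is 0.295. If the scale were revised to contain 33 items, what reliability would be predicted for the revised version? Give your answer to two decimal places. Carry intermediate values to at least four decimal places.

0.70

Spearman-Brown correction (n = 2): r_full = 2·0.295/(1 + 0.295) = 0.4556
Length factor from 12 to 33 items: n = 33/12 = 2.7500
r_new = n·r_full / (1 + (n − 1)·r_full) = 1.2529 / 1.7973 ≈ 0.6971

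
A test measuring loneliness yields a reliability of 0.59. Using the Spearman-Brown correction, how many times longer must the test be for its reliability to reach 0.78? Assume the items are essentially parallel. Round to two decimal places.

2.46

Rearranging the Spearman-Brown formula for n,
n = r_target (1 − r_old) / [ r_old (1 − r_target) ]
n = 0.78(1 − 0.59) / [0.59(1 − 0.78)]
n = 0.3198 / 0.1298 ≈ 2.4638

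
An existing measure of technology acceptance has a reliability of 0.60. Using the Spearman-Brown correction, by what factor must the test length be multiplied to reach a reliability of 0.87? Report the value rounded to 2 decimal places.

4.46

Spearman-Brown solved for the length factor n:
n = r_target (1 − r_old) / [ r_old (1 − r_target) ]
n = 0.87(1 − 0.60) / [0.60(1 − 0.87)]
n = 0.3480 / 0.0780 ≈ 4.4615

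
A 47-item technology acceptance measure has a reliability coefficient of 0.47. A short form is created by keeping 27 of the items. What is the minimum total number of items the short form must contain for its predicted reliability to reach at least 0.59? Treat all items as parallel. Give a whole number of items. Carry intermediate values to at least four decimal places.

Short-form reliability: n = 27/47 = 0.5745; r_27 = n·r/(1+(n−1)r) ≈ 0.3375
Then solve for n' with r_old = 0.3375, r_target = 0.59: n' = 0.59(1 − 0.3375)/[0.3375(1 − 0.59)] = 2.8248
Items = 2.8248 × 27 ≈ 76.27 → 77

77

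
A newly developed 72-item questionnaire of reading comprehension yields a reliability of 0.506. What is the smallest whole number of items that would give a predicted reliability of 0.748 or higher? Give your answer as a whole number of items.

209

n = [0.748 × 0.494] / [0.506 × 0.252]
n = 0.369512 / 0.127512 ≈ 2.8979
2.8979 × 72 = 208.65 → 209 items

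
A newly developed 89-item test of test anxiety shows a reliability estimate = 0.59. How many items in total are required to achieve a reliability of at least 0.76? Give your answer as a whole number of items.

196

n = [0.76 × 0.41] / [0.59 × 0.24]
  = 0.3116 / 0.1416 = 2.2006
Items needed = n × 89 = 2.2006 × 89 ≈ 195.85 → round up to 196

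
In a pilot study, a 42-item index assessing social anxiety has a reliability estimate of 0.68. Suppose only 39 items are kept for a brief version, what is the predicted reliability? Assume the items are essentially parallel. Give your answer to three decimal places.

0.664

Length ratio n = 39/42 = 0.9286
r_new = 0.9286·0.68 / [1 + (0.9286 − 1)·0.68]
r_new = 0.6314 / 0.9514 ≈ 0.6637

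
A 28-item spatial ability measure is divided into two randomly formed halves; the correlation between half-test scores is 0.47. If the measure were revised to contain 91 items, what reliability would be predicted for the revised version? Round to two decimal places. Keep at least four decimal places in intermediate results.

Spearman-Brown correction (n = 2): r_full = 2·0.47/(1 + 0.47) = 0.6395
Length factor from 28 to 91 items: n = 91/28 = 3.2500
r_new = n·r_full / (1 + (n − 1)·r_full) = 2.0784 / 2.4389 ≈ 0.8522

0.85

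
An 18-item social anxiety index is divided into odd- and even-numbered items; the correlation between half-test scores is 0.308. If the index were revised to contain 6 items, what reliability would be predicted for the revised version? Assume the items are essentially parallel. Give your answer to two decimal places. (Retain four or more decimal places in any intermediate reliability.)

0.23

Spearman-Brown correction (n = 2): r_full = 2·0.308/(1 + 0.308) = 0.4709
Then adjust to 6 items: n = 6/18 = 0.3333
r_new = n·r_full / (1 + (n − 1)·r_full) = 0.1570 / 0.6861 ≈ 0.2288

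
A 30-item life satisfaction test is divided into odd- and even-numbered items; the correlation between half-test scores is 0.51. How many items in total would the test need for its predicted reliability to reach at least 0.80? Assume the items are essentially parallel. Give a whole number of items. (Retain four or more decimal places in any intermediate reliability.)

58

Corrected full-test reliability: r_full = 2 × 0.51 / (1 + 0.51) ≈ 0.6755
n = r_tgt(1 − r_full) / [r_full(1 − r_tgt)] = 0.80 × 0.3245 / (0.6755 × 0.20) ≈ 1.9215
Required items = 1.9215 × 30 = 57.64, so 58 items.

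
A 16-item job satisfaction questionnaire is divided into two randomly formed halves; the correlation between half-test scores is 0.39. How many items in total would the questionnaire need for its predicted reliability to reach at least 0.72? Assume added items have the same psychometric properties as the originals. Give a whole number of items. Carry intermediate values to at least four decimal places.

33

Corrected full-test reliability: r_full = 2 × 0.39 / (1 + 0.39) ≈ 0.5612
n = r_tgt(1 − r_full) / [r_full(1 − r_tgt)] = 0.72 × 0.4388 / (0.5612 × 0.28) ≈ 2.0106
Items = 2.0106 × 16 ≈ 32.17 → 33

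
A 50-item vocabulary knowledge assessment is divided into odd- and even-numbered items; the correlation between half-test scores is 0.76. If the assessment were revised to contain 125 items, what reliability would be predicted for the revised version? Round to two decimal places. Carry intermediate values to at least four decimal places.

0.94

First correct the split-half correlation to full-test reliability: r_full = 2 × 0.76 / (1 + 0.76) ≈ 0.8636
Then adjust to 125 items: n = 125/50 = 2.5000
r_new = n·r_full / (1 + (n − 1)·r_full) = 2.1590 / 2.2954 ≈ 0.9406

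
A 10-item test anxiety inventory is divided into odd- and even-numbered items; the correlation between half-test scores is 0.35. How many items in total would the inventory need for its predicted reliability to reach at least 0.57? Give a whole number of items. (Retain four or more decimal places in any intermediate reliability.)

13

Corrected full-test reliability: r_full = 2 × 0.35 / (1 + 0.35) ≈ 0.5185
n = r_tgt(1 − r_full) / [r_full(1 − r_tgt)] = 0.57 × 0.4815 / (0.5185 × 0.43) ≈ 1.2310
Items = 1.2310 × 10 ≈ 12.31 → 13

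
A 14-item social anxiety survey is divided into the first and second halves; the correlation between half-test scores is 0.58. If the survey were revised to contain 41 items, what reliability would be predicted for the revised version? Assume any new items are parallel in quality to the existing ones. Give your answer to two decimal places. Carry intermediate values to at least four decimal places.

0.89

First correct the split-half correlation to full-test reliability: r_full = 2 × 0.58 / (1 + 0.58) ≈ 0.7342
Length factor from 14 to 41 items: n = 41/14 = 2.9286
r_new = n·r_full / (1 + (n − 1)·r_full) = 2.1502 / 2.4160 ≈ 0.8900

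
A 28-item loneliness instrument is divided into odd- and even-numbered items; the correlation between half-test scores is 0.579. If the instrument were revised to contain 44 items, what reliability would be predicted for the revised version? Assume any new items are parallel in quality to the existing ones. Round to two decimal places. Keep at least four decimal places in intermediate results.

0.81

Full-test reliability from the split-half r: r_full = 2(0.579)/(1 + 0.579) = 0.7334
Then adjust to 44 items: n = 44/28 = 1.5714
r_new = n·r_full / (1 + (n − 1)·r_full) = 1.1525 / 1.4191 ≈ 0.8121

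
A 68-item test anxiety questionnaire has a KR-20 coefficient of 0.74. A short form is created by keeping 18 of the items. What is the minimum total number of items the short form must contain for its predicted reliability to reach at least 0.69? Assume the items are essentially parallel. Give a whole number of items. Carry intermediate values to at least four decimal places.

54

First, r for the 18-item form: n = 18/68 = 0.2647, so r_18 = 0.2647·0.74/(1 + (0.2647 − 1)·0.74) = 0.4297
Then solve for n' with r_old = 0.4297, r_target = 0.69: n' = 0.69(1 − 0.4297)/[0.4297(1 − 0.69)] = 2.9541
Total items = 2.9541 × 18 = 53.17, rounded up to 54.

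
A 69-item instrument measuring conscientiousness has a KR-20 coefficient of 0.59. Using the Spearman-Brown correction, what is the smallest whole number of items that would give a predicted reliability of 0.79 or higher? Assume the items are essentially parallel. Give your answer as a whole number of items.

181

Rearranging the Spearman-Brown formula for n,
n = r*(1 − r) / [ r (1 − r*) ]
n = 0.79 × (1 − 0.59) / [ 0.59 × (1 − 0.79) ]
n = 0.3239 / 0.1239 ≈ 2.6142
Items needed = n × 69 = 2.6142 × 69 ≈ 180.38 → round up to 181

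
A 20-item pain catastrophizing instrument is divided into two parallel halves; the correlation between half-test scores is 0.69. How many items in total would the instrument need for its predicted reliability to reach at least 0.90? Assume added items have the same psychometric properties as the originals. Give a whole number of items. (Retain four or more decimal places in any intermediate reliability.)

41

r_full = 2(0.69)/(1 + 0.69) = 0.8166
n = r_tgt(1 − r_full) / [r_full(1 − r_tgt)] = 0.90 × 0.1834 / (0.8166 × 0.10) ≈ 2.0213
Required items = 2.0213 × 20 = 40.43, so 41 items.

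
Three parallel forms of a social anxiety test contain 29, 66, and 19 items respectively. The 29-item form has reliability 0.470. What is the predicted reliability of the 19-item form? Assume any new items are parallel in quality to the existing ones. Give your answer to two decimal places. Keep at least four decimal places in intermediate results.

0.37

The 66-item form is not needed; work directly from the 29-item form with n = 19/29 = 0.6552.
r_{19} = n·r / (1 + (n − 1)·r) = 0.3079 / 0.8379 ≈ 0.3675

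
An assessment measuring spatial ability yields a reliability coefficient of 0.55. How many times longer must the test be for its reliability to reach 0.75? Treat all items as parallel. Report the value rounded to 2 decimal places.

Spearman-Brown solved for the length factor n:
n = r*(1 − r) / [ r (1 − r*) ]
n = 0.75 × (1 − 0.55) / [ 0.55 × (1 − 0.75) ]
  = 0.3375 / 0.1375 = 2.4545

2.45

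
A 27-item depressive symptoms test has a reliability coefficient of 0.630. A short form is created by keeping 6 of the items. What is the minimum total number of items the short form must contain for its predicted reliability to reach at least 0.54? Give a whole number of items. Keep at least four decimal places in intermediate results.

First, r for the 6-item form: n = 6/27 = 0.2222, so r_6 = 0.2222·0.630/(1 + (0.2222 − 1)·0.630) = 0.2745
Length factor from the short form to reach 0.54: n' = 0.54(1 − 0.2745) / [0.2745(1 − 0.54)] ≈ 3.1026
Items = 3.1026 × 6 ≈ 18.62 → 19

19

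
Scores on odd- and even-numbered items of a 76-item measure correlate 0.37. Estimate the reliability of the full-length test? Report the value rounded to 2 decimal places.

0.54

Apply the Spearman-Brown correction with n = 2:
r_full = 2(0.37) / (1 + 0.37)
r_full = 0.7400 / 1.3700 ≈ 0.5401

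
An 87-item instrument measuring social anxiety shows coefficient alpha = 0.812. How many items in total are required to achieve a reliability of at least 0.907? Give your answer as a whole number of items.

Spearman-Brown solved for the length factor n:
n = r*(1 − r) / [ r (1 − r*) ]
n = 0.907(1 − 0.812) / [0.812(1 − 0.907)]
  = 0.170516 / 0.075516 = 2.2580
2.2580 × 87 = 196.45 → 197 items

197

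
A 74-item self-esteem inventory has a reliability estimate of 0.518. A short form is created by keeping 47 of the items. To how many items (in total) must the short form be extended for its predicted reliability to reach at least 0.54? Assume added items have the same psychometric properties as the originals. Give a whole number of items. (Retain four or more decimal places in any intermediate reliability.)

First, r for the 47-item form: n = 47/74 = 0.6351, so r_47 = 0.6351·0.518/(1 + (0.6351 − 1)·0.518) = 0.4057
Then solve for n' with r_old = 0.4057, r_target = 0.54: n' = 0.54(1 − 0.4057)/[0.4057(1 − 0.54)] = 1.7196
Total items = 1.7196 × 47 = 80.82, rounded up to 81.

81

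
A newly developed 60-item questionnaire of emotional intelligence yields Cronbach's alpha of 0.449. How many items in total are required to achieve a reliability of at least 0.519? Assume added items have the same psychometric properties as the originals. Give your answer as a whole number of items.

80

Invert Spearman-Brown to solve for n:
n = r*(1 − r) / [ r (1 − r*) ]
n = 0.519(1 − 0.449) / [0.449(1 − 0.519)]
  = 0.285969 / 0.215969 = 1.3241
Items needed = n × 60 = 1.3241 × 60 ≈ 79.45 → round up to 80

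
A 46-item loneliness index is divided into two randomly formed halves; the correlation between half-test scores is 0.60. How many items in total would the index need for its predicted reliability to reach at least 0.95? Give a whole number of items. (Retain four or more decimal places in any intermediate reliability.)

292

r_full = 2(0.60)/(1 + 0.60) = 0.7500
Solve Spearman-Brown for n: n = 0.95(1 − 0.7500) / [0.7500(1 − 0.95)] = 6.3333
Items = 6.3333 × 46 ≈ 291.33 → 292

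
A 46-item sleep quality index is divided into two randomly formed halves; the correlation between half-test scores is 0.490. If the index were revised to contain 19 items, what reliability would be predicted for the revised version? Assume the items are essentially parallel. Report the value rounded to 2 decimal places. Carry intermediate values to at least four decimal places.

Spearman-Brown correction (n = 2): r_full = 2·0.490/(1 + 0.490) = 0.6577
Length factor from 46 to 19 items: n = 19/46 = 0.4130
r_new = n·r_full / (1 + (n − 1)·r_full) = 0.2716 / 0.6139 ≈ 0.4424

0.44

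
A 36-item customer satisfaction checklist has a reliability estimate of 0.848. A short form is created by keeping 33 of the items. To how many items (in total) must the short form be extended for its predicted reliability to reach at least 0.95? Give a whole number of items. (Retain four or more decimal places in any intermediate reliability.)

Short-form reliability: n = 33/36 = 0.9167; r_33 = n·r/(1+(n−1)r) ≈ 0.8364
Then solve for n' with r_old = 0.8364, r_target = 0.95: n' = 0.95(1 − 0.8364)/[0.8364(1 − 0.95)] = 3.7164
Total items = 3.7164 × 33 = 122.64, rounded up to 123.

123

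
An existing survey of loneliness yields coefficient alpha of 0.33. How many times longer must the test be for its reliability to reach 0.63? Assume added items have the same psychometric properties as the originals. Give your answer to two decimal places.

3.46

Invert Spearman-Brown to solve for n:
n = r*(1 − r) / [ r (1 − r*) ]
n = [0.63 × 0.67] / [0.33 × 0.37]
n = 0.4221 / 0.1221 ≈ 3.4570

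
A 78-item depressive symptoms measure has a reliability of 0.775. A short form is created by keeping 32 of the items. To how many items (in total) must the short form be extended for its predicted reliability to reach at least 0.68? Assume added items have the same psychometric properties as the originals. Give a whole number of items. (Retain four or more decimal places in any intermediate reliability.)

Short-form reliability: n = 32/78 = 0.4103; r_32 = n·r/(1+(n−1)r) ≈ 0.5856
Then solve for n' with r_old = 0.5856, r_target = 0.68: n' = 0.68(1 − 0.5856)/[0.5856(1 − 0.68)] = 1.5038
Items = 1.5038 × 32 ≈ 48.12 → 49

49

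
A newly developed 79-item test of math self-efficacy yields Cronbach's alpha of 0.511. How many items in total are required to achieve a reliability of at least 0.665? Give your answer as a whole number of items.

Rearranging the Spearman-Brown formula for n,
n = r_target (1 − r_old) / [ r_old (1 − r_target) ]
n = 0.665(1 − 0.511) / [0.511(1 − 0.665)]
  = 0.325185 / 0.171185 = 1.8996
So the test needs 1.8996 × 79 ≈ 150.07 items; rounding up, 151.

151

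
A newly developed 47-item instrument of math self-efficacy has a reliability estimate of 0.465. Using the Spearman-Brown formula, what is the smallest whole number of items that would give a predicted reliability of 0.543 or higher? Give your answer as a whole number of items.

65

Invert Spearman-Brown to solve for n:
n = r*(1 − r) / [ r (1 − r*) ]
n = [0.543 × 0.535] / [0.465 × 0.457]
n = 0.290505 / 0.212505 ≈ 1.3671
Items needed = n × 47 = 1.3671 × 47 ≈ 64.25 → round up to 65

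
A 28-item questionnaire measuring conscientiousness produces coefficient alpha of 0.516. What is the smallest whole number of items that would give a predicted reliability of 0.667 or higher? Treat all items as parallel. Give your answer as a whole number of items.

n = 0.667 × (1 − 0.516) / [ 0.516 × (1 − 0.667) ]
n = 0.322828 / 0.171828 ≈ 1.8788
Items needed = n × 28 = 1.8788 × 28 ≈ 52.61 → round up to 53

53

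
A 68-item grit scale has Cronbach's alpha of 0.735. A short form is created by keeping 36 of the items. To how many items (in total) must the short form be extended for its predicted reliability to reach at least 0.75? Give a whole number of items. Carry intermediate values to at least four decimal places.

74

First, r for the 36-item form: n = 36/68 = 0.5294, so r_36 = 0.5294·0.735/(1 + (0.5294 − 1)·0.735) = 0.5949
Then solve for n' with r_old = 0.5949, r_target = 0.75: n' = 0.75(1 − 0.5949)/[0.5949(1 − 0.75)] = 2.0429
Items = 2.0429 × 36 ≈ 73.54 → 74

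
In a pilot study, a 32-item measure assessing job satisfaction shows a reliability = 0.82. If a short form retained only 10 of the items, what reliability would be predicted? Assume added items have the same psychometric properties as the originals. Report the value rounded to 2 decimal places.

0.59

n = 10/32 = 0.3125
Apply the Spearman-Brown prophecy formula, r' = nr / [1 + (n − 1)r]:
r_new = (0.3125 × 0.82) / (1 + (0.3125 − 1) × 0.82)
r_new = 0.2562 / 0.4363 ≈ 0.5872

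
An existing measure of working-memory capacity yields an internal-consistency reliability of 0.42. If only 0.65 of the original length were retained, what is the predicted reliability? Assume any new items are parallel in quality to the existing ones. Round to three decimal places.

0.320

Apply the Spearman-Brown prophecy formula, r' = nr / [1 + (n − 1)r]:
r_new = 0.65·0.42 / [1 + (0.65 − 1)·0.42]
r_new = 0.2730 / 0.8530 ≈ 0.3200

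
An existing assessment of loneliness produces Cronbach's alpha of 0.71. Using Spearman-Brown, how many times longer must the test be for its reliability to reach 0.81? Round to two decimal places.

Invert Spearman-Brown to solve for n:
n = r*(1 − r) / [ r (1 − r*) ]
n = 0.81 × (1 − 0.71) / [ 0.71 × (1 − 0.81) ]
n = 0.2349 / 0.1349 ≈ 1.7413

1.74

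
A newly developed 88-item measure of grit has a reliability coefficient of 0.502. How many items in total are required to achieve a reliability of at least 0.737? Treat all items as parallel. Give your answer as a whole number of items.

n = 0.737(1 − 0.502) / [0.502(1 − 0.737)]
  = 0.367026 / 0.132026 = 2.7800
2.7800 × 88 = 244.64 → 245 items

245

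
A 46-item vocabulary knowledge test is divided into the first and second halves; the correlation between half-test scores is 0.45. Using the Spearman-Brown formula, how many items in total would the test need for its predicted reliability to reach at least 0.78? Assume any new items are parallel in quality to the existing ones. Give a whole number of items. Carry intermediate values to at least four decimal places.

r_full = 2(0.45)/(1 + 0.45) = 0.6207
n = r_tgt(1 − r_full) / [r_full(1 − r_tgt)] = 0.78 × 0.3793 / (0.6207 × 0.22) ≈ 2.1666
Required items = 2.1666 × 46 = 99.66, so 100 items.

100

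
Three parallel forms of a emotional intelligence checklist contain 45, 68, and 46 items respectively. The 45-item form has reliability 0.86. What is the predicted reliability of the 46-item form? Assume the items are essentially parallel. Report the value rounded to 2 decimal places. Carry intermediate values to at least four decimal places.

0.86

Only the ratio of lengths matters: n = 46/45 = 1.0222
r_{46} = n·r / (1 + (n − 1)·r) = 0.8791 / 1.0191 ≈ 0.8626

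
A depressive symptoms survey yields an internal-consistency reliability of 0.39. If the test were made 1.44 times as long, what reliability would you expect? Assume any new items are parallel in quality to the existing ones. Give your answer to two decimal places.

0.48

Apply the Spearman-Brown prophecy formula, r' = nr / [1 + (n − 1)r]:
r_new = 1.44·0.39 / [1 + (1.44 − 1)·0.39]
r_new = 0.5616 / 1.1716 ≈ 0.4793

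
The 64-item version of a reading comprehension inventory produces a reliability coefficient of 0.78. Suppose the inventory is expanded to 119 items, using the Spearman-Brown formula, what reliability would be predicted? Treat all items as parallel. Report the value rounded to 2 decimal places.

0.87

Length ratio n = 119/64 = 1.8594
By Spearman-Brown, r_new = n r / (1 + (n − 1) r).
r_new = 1.8594·0.78 / [1 + (1.8594 − 1)·0.78]
r_new = 1.4503 / 1.6703 ≈ 0.8683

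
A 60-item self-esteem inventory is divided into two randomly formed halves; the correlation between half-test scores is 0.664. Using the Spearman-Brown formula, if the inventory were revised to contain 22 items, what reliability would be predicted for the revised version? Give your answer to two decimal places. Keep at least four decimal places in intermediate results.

0.59

First correct the split-half correlation to full-test reliability: r_full = 2 × 0.664 / (1 + 0.664) ≈ 0.7981
Length factor from 60 to 22 items: n = 22/60 = 0.3667
r_new = n·r_full / (1 + (n − 1)·r_full) = 0.2927 / 0.4946 ≈ 0.5918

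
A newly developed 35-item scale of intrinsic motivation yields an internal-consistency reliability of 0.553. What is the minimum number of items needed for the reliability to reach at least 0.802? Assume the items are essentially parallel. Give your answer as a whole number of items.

115

Rearranging the Spearman-Brown formula for n,
n = r*(1 − r) / [ r (1 − r*) ]
n = 0.802(1 − 0.553) / [0.553(1 − 0.802)]
n = 0.358494 / 0.109494 ≈ 3.2741
Items needed = n × 35 = 3.2741 × 35 ≈ 114.59 → round up to 115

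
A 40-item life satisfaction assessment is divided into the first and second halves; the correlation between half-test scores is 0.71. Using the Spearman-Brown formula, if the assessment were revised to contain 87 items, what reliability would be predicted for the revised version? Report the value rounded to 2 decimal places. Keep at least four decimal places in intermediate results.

Full-test reliability from the split-half r: r_full = 2(0.71)/(1 + 0.71) = 0.8304
Then adjust to 87 items: n = 87/40 = 2.1750
r_new = n·r_full / (1 + (n − 1)·r_full) = 1.8061 / 1.9757 ≈ 0.9142

0.91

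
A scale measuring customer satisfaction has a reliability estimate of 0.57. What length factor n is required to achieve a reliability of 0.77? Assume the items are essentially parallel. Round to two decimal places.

n = 0.77 × (1 − 0.57) / [ 0.57 × (1 − 0.77) ]
n = 0.3311 / 0.1311 ≈ 2.5256

2.53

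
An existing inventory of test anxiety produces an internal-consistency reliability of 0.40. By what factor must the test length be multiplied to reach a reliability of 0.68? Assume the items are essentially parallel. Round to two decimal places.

Spearman-Brown solved for the length factor n:
n = r*(1 − r) / [ r (1 − r*) ]
n = 0.68 × (1 − 0.40) / [ 0.40 × (1 − 0.68) ]
n = 0.4080 / 0.1280 ≈ 3.1875

3.19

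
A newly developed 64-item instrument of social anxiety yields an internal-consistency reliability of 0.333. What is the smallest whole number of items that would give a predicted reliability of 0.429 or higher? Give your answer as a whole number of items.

97

Invert Spearman-Brown to solve for n:
n = r*(1 − r) / [ r (1 − r*) ]
n = 0.429(1 − 0.333) / [0.333(1 − 0.429)]
n = 0.286143 / 0.190143 ≈ 1.5049
Items needed = n × 64 = 1.5049 × 64 ≈ 96.31 → round up to 97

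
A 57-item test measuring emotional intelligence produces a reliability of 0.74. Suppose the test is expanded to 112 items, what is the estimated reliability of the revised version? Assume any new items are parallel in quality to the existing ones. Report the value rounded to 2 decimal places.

Length ratio n = 112/57 = 1.9649
Spearman-Brown: r_new = n·r / (1 + (n − 1)·r)
r_new = 1.9649·0.74 / [1 + (1.9649 − 1)·0.74]
     = 1.4540 / 1.7140 = 0.8483

0.85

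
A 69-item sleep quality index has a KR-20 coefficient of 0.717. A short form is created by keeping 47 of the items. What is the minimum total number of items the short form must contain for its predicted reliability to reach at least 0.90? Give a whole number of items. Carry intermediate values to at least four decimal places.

246

Short-form reliability: n = 47/69 = 0.6812; r_47 = n·r/(1+(n−1)r) ≈ 0.6331
Then solve for n' with r_old = 0.6331, r_target = 0.90: n' = 0.90(1 − 0.6331)/[0.6331(1 − 0.90)] = 5.2158
Items = 5.2158 × 47 ≈ 245.14 → 246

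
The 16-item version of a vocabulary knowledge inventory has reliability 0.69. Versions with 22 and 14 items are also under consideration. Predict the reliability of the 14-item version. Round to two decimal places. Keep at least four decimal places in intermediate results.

The 22-item form is not needed; work directly from the 16-item form with n = 14/16 = 0.8750.
r_{14} = n·r / (1 + (n − 1)·r) = 0.6038 / 0.9138 ≈ 0.6608

0.66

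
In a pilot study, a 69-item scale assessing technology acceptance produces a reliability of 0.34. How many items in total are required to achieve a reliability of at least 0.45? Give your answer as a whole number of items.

n = 0.45(1 − 0.34) / [0.34(1 − 0.45)]
n = 0.2970 / 0.1870 ≈ 1.5882
Items needed = n × 69 = 1.5882 × 69 ≈ 109.59 → round up to 110

110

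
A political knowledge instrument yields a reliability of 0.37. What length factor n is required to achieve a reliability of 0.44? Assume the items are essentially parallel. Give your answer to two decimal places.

1.34

n = 0.44 × (1 − 0.37) / [ 0.37 × (1 − 0.44) ]
  = 0.2772 / 0.2072 = 1.3378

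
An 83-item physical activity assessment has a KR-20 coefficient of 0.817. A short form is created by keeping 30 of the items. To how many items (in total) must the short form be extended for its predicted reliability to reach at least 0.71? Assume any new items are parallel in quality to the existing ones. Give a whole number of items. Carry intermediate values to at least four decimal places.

First, r for the 30-item form: n = 30/83 = 0.3614, so r_30 = 0.3614·0.817/(1 + (0.3614 − 1)·0.817) = 0.6174
Then solve for n' with r_old = 0.6174, r_target = 0.71: n' = 0.71(1 − 0.6174)/[0.6174(1 − 0.71)] = 1.5172
Items = 1.5172 × 30 ≈ 45.52 → 46

46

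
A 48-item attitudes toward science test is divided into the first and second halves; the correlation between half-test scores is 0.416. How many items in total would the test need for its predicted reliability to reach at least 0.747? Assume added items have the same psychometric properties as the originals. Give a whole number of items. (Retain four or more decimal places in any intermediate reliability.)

100

Corrected full-test reliability: r_full = 2 × 0.416 / (1 + 0.416) ≈ 0.5876
n = r_tgt(1 − r_full) / [r_full(1 − r_tgt)] = 0.747 × 0.4124 / (0.5876 × 0.253) ≈ 2.0722
Items = 2.0722 × 48 ≈ 99.47 → 100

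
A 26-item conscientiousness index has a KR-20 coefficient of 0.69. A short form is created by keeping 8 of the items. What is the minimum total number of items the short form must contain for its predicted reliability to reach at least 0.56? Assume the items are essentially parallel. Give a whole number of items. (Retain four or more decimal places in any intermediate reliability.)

15

First, r for the 8-item form: n = 8/26 = 0.3077, so r_8 = 0.3077·0.69/(1 + (0.3077 − 1)·0.69) = 0.4065
Length factor from the short form to reach 0.56: n' = 0.56(1 − 0.4065) / [0.4065(1 − 0.56)] ≈ 1.8582
Total items = 1.8582 × 8 = 14.87, rounded up to 15.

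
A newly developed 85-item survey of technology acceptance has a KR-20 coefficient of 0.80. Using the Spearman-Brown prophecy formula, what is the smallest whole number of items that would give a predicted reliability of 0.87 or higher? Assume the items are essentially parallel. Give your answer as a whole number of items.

Rearranging the Spearman-Brown formula for n,
n = r*(1 − r) / [ r (1 − r*) ]
n = 0.87 × (1 − 0.80) / [ 0.80 × (1 − 0.87) ]
  = 0.1740 / 0.1040 = 1.6731
Items needed = n × 85 = 1.6731 × 85 ≈ 142.21 → round up to 143

143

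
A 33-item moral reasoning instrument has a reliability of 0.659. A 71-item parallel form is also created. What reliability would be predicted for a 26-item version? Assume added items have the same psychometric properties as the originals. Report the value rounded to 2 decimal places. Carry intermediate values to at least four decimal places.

0.60

Only the ratio of lengths matters: n = 26/33 = 0.7879
r_{26} = n·r / (1 + (n − 1)·r) = 0.5192 / 0.8602 ≈ 0.6036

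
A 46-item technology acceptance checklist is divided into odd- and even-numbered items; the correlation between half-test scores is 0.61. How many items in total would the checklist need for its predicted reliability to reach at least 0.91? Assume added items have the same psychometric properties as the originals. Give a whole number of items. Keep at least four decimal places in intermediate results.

Corrected full-test reliability: r_full = 2 × 0.61 / (1 + 0.61) ≈ 0.7578
n = r_tgt(1 − r_full) / [r_full(1 − r_tgt)] = 0.91 × 0.2422 / (0.7578 × 0.09) ≈ 3.2316
Items = 3.2316 × 46 ≈ 148.65 → 149

149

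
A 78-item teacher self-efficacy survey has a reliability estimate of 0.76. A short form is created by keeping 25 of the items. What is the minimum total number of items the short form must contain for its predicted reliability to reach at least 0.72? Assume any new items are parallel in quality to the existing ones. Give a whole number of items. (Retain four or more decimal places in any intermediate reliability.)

64

First, r for the 25-item form: n = 25/78 = 0.3205, so r_25 = 0.3205·0.76/(1 + (0.3205 − 1)·0.76) = 0.5037
Then solve for n' with r_old = 0.5037, r_target = 0.72: n' = 0.72(1 − 0.5037)/[0.5037(1 − 0.72)] = 2.5337
Items = 2.5337 × 25 ≈ 63.34 → 64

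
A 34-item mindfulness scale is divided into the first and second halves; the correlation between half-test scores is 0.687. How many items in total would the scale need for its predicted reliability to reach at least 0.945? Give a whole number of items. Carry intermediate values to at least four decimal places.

134

r_full = 2(0.687)/(1 + 0.687) = 0.8145
Solve Spearman-Brown for n: n = 0.945(1 − 0.8145) / [0.8145(1 − 0.945)] = 3.9131
Required items = 3.9131 × 34 = 133.05, so 134 items.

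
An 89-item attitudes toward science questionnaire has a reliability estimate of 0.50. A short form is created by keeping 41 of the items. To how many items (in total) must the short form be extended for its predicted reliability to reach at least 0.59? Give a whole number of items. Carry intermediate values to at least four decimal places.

First, r for the 41-item form: n = 41/89 = 0.4607, so r_41 = 0.4607·0.50/(1 + (0.4607 − 1)·0.50) = 0.3154
Then solve for n' with r_old = 0.3154, r_target = 0.59: n' = 0.59(1 − 0.3154)/[0.3154(1 − 0.59)] = 3.1235
Items = 3.1235 × 41 ≈ 128.06 → 129

129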